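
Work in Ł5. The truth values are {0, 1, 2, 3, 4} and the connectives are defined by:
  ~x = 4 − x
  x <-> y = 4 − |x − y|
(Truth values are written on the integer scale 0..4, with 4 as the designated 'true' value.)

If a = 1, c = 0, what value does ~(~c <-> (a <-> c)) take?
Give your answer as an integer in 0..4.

~c = ~0 = 4
a <-> c = 1 <-> 0 = 3
~c <-> (a <-> c) = 4 <-> 3 = 3
~(~c <-> (a <-> c)) = ~3 = 1

1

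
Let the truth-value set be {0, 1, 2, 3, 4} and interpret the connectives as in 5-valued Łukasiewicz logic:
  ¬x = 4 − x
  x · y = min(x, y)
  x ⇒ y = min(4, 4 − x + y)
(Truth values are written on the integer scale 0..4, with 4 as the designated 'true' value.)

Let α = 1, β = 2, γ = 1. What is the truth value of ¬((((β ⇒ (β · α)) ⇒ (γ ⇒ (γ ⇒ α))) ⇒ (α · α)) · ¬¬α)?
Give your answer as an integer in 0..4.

β · α = 2 · 1 = 1
β ⇒ (β · α) = 2 ⇒ 1 = 3
γ ⇒ α = 1 ⇒ 1 = 4
γ ⇒ (γ ⇒ α) = 1 ⇒ 4 = 4
(β ⇒ (β · α)) ⇒ (γ ⇒ (γ ⇒ α)) = 3 ⇒ 4 = 4
α · α = 1 · 1 = 1
((β ⇒ (β · α)) ⇒ (γ ⇒ (γ ⇒ α))) ⇒ (α · α) = 4 ⇒ 1 = 1
¬α = ¬1 = 3
¬¬α = ¬3 = 1
(((β ⇒ (β · α)) ⇒ (γ ⇒ (γ ⇒ α))) ⇒ (α · α)) · ¬¬α = 1 · 1 = 1
¬((((β ⇒ (β · α)) ⇒ (γ ⇒ (γ ⇒ α))) ⇒ (α · α)) · ¬¬α) = ¬1 = 3

3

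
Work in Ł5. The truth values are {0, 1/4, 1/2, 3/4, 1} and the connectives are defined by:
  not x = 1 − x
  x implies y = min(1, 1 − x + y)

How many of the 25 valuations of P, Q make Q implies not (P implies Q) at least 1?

9

value 1: 9 assignments (counts)
value 3/4: 3 assignments
value 1/2: 4 assignments
value 1/4: 4 assignments
value 0: 5 assignments
So 9 of the 25 assignments meet the threshold.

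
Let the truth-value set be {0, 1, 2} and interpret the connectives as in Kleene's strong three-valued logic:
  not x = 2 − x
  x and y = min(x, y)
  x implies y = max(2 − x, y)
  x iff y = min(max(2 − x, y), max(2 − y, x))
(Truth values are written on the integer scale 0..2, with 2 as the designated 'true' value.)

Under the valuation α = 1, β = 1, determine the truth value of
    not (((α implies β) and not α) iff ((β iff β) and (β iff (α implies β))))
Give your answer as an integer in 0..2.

α implies β = 1 implies 1 = 1
not α = not 1 = 1
(α implies β) and not α = 1 and 1 = 1
β iff β = 1 iff 1 = 1
α implies β = 1 implies 1 = 1
β iff (α implies β) = 1 iff 1 = 1
(β iff β) and (β iff (α implies β)) = 1 and 1 = 1
((α implies β) and not α) iff ((β iff β) and (β iff (α implies β))) = 1 iff 1 = 1
not (((α implies β) and not α) iff ((β iff β) and (β iff (α implies β)))) = not 1 = 1

1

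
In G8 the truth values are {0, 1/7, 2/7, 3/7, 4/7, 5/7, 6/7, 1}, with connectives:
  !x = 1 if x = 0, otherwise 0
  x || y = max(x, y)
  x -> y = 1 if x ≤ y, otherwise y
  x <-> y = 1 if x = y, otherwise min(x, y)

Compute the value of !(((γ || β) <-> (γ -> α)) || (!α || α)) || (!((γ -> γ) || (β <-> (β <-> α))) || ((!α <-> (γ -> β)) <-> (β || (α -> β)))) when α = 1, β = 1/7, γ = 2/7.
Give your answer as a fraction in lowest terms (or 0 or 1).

0

γ || β = 2/7 || 1/7 = 2/7
γ -> α = 2/7 -> 1 = 1
(γ || β) <-> (γ -> α) = 2/7 <-> 1 = 2/7
!α = !1 = 0
!α || α = 0 || 1 = 1
((γ || β) <-> (γ -> α)) || (!α || α) = 2/7 || 1 = 1
!(((γ || β) <-> (γ -> α)) || (!α || α)) = !1 = 0
γ -> γ = 2/7 -> 2/7 = 1
β <-> α = 1/7 <-> 1 = 1/7
β <-> (β <-> α) = 1/7 <-> 1/7 = 1
(γ -> γ) || (β <-> (β <-> α)) = 1 || 1 = 1
!((γ -> γ) || (β <-> (β <-> α))) = !1 = 0
!α = !1 = 0
γ -> β = 2/7 -> 1/7 = 1/7
!α <-> (γ -> β) = 0 <-> 1/7 = 0
α -> β = 1 -> 1/7 = 1/7
β || (α -> β) = 1/7 || 1/7 = 1/7
(!α <-> (γ -> β)) <-> (β || (α -> β)) = 0 <-> 1/7 = 0
!((γ -> γ) || (β <-> (β <-> α))) || ((!α <-> (γ -> β)) <-> (β || (α -> β))) = 0 || 0 = 0
!(((γ || β) <-> (γ -> α)) || (!α || α)) || (!((γ -> γ) || (β <-> (β <-> α))) || ((!α <-> (γ -> β)) <-> (β || (α -> β)))) = 0 || 0 = 0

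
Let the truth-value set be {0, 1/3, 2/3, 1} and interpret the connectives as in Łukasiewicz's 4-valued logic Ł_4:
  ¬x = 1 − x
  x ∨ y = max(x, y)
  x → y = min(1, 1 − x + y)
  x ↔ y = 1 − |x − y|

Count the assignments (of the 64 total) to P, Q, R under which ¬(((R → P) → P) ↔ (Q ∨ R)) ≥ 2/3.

10

value 1: 2 assignments (counts)
value 2/3: 8 assignments (counts)
value 1/3: 18 assignments
value 0: 36 assignments
So 10 of the 64 assignments meet the threshold.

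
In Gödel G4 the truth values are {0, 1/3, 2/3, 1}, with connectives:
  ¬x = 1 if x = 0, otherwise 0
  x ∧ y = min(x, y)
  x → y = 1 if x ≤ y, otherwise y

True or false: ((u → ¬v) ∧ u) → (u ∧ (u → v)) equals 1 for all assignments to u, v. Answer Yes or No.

No

Counterexample: take u = 1/3, v = 0.
¬v = ¬0 = 1
u → ¬v = 1/3 → 1 = 1
(u → ¬v) ∧ u = 1 ∧ 1/3 = 1/3
u → v = 1/3 → 0 = 0
u ∧ (u → v) = 1/3 ∧ 0 = 0
((u → ¬v) ∧ u) → (u ∧ (u → v)) = 1/3 → 0 = 0
This gives 0 ≠ 1.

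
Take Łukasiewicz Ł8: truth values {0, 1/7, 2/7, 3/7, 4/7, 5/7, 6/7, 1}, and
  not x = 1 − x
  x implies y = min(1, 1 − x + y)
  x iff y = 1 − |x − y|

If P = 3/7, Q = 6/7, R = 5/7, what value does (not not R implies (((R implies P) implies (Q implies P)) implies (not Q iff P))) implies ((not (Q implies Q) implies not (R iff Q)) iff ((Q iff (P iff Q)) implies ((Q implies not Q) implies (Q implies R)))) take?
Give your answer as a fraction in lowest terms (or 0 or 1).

1

not R = not 5/7 = 2/7
not not R = not 2/7 = 5/7
R implies P = 5/7 implies 3/7 = 5/7
Q implies P = 6/7 implies 3/7 = 4/7
(R implies P) implies (Q implies P) = 5/7 implies 4/7 = 6/7
not Q = not 6/7 = 1/7
not Q iff P = 1/7 iff 3/7 = 5/7
((R implies P) implies (Q implies P)) implies (not Q iff P) = 6/7 implies 5/7 = 6/7
not not R implies (((R implies P) implies (Q implies P)) implies (not Q iff P)) = 5/7 implies 6/7 = 1
Q implies Q = 6/7 implies 6/7 = 1
not (Q implies Q) = not 1 = 0
R iff Q = 5/7 iff 6/7 = 6/7
not (R iff Q) = not 6/7 = 1/7
not (Q implies Q) implies not (R iff Q) = 0 implies 1/7 = 1
P iff Q = 3/7 iff 6/7 = 4/7
Q iff (P iff Q) = 6/7 iff 4/7 = 5/7
not Q = not 6/7 = 1/7
Q implies not Q = 6/7 implies 1/7 = 2/7
Q implies R = 6/7 implies 5/7 = 6/7
(Q implies not Q) implies (Q implies R) = 2/7 implies 6/7 = 1
(Q iff (P iff Q)) implies ((Q implies not Q) implies (Q implies R)) = 5/7 implies 1 = 1
(not (Q implies Q) implies not (R iff Q)) iff ((Q iff (P iff Q)) implies ((Q implies not Q) implies (Q implies R))) = 1 iff 1 = 1
(not not R implies (((R implies P) implies (Q implies P)) implies (not Q iff P))) implies ((not (Q implies Q) implies not (R iff Q)) iff ((Q iff (P iff Q)) implies ((Q implies not Q) implies (Q implies R)))) = 1 implies 1 = 1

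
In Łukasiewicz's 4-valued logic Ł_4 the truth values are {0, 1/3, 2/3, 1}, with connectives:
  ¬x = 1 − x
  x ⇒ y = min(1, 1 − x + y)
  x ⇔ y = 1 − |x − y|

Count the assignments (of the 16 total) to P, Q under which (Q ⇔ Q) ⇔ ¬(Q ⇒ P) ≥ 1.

P = 0, Q = 0 ↦ 0  <
P = 0, Q = 1/3 ↦ 1/3  <
P = 0, Q = 2/3 ↦ 2/3  <
P = 0, Q = 1 ↦ 1  ≥
P = 1/3, Q = 0 ↦ 0  <
P = 1/3, Q = 1/3 ↦ 0  <
P = 1/3, Q = 2/3 ↦ 1/3  <
P = 1/3, Q = 1 ↦ 2/3  <
P = 2/3, Q = 0 ↦ 0  <
P = 2/3, Q = 1/3 ↦ 0  <
P = 2/3, Q = 2/3 ↦ 0  <
P = 2/3, Q = 1 ↦ 1/3  <
P = 1, Q = 0 ↦ 0  <
P = 1, Q = 1/3 ↦ 0  <
P = 1, Q = 2/3 ↦ 0  <
P = 1, Q = 1 ↦ 0  <
So 1 of the 16 assignments meets the threshold.

1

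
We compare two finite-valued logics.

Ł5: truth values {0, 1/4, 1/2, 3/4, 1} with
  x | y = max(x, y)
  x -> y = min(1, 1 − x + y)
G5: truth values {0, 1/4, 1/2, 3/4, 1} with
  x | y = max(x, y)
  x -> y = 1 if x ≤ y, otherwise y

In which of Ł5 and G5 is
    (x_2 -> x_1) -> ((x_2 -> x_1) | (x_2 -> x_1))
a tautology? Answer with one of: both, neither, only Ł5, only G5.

In Ł5: every assignment gives 1 — tautology.
In G5: every assignment gives 1 — tautology.

both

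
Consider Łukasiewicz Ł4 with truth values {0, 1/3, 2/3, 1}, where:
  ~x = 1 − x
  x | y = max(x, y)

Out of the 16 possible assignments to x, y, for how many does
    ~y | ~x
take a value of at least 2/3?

x = 0, y = 0 ↦ 1  ≥
x = 0, y = 1/3 ↦ 1  ≥
x = 0, y = 2/3 ↦ 1  ≥
x = 0, y = 1 ↦ 1  ≥
x = 1/3, y = 0 ↦ 1  ≥
x = 1/3, y = 1/3 ↦ 2/3  ≥
x = 1/3, y = 2/3 ↦ 2/3  ≥
x = 1/3, y = 1 ↦ 2/3  ≥
x = 2/3, y = 0 ↦ 1  ≥
x = 2/3, y = 1/3 ↦ 2/3  ≥
x = 2/3, y = 2/3 ↦ 1/3  <
x = 2/3, y = 1 ↦ 1/3  <
x = 1, y = 0 ↦ 1  ≥
x = 1, y = 1/3 ↦ 2/3  ≥
x = 1, y = 2/3 ↦ 1/3  <
x = 1, y = 1 ↦ 0  <
So 12 of the 16 assignments meet the threshold.

12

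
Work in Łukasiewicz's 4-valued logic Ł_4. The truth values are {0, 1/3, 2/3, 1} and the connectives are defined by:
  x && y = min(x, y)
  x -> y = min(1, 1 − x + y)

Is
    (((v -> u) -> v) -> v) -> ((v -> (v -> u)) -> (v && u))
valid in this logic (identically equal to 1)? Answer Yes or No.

No

Counterexample: take u = 0, v = 0.
v -> u = 0 -> 0 = 1
(v -> u) -> v = 1 -> 0 = 0
((v -> u) -> v) -> v = 0 -> 0 = 1
v -> u = 0 -> 0 = 1
v -> (v -> u) = 0 -> 1 = 1
v && u = 0 && 0 = 0
(v -> (v -> u)) -> (v && u) = 1 -> 0 = 0
(((v -> u) -> v) -> v) -> ((v -> (v -> u)) -> (v && u)) = 1 -> 0 = 0
This gives 0 ≠ 1.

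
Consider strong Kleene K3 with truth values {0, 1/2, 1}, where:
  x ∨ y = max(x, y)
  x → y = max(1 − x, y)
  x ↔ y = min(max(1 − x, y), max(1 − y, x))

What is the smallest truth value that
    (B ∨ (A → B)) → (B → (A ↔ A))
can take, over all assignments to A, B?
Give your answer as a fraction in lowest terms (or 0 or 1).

Take A = 1/2, B = 1/2:
A → B = 1/2 → 1/2 = 1/2
B ∨ (A → B) = 1/2 ∨ 1/2 = 1/2
A ↔ A = 1/2 ↔ 1/2 = 1/2
B → (A ↔ A) = 1/2 → 1/2 = 1/2
(B ∨ (A → B)) → (B → (A ↔ A)) = 1/2 → 1/2 = 1/2
No assignment yields a value below 1/2, so this is the minimum.

1/2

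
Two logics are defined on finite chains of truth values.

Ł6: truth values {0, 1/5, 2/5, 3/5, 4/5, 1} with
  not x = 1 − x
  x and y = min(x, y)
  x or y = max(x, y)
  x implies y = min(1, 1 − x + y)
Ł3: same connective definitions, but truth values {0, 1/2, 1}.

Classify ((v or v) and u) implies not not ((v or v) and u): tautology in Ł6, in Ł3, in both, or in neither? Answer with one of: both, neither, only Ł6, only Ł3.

both

In Ł6: every assignment gives 1 — tautology.
In Ł3: every assignment gives 1 — tautology.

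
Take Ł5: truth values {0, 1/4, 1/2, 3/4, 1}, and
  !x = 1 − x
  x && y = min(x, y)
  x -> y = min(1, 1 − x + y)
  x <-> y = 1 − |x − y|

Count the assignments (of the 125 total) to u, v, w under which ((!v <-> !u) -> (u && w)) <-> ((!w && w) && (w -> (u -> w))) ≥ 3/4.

52

value 1: 19 assignments (counts)
value 3/4: 33 assignments (counts)
value 1/2: 32 assignments
value 1/4: 26 assignments
value 0: 15 assignments
So 52 of the 125 assignments meet the threshold.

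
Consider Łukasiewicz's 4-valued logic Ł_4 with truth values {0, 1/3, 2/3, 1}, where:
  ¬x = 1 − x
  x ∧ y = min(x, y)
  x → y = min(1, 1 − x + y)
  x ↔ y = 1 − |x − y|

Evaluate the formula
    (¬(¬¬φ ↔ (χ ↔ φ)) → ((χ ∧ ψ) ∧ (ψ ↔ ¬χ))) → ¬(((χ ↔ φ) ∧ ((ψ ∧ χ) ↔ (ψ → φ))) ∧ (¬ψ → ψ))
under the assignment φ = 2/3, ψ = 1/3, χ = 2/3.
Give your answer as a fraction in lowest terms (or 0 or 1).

¬φ = ¬2/3 = 1/3
¬¬φ = ¬1/3 = 2/3
χ ↔ φ = 2/3 ↔ 2/3 = 1
¬¬φ ↔ (χ ↔ φ) = 2/3 ↔ 1 = 2/3
¬(¬¬φ ↔ (χ ↔ φ)) = ¬2/3 = 1/3
χ ∧ ψ = 2/3 ∧ 1/3 = 1/3
¬χ = ¬2/3 = 1/3
ψ ↔ ¬χ = 1/3 ↔ 1/3 = 1
(χ ∧ ψ) ∧ (ψ ↔ ¬χ) = 1/3 ∧ 1 = 1/3
¬(¬¬φ ↔ (χ ↔ φ)) → ((χ ∧ ψ) ∧ (ψ ↔ ¬χ)) = 1/3 → 1/3 = 1
χ ↔ φ = 2/3 ↔ 2/3 = 1
ψ ∧ χ = 1/3 ∧ 2/3 = 1/3
ψ → φ = 1/3 → 2/3 = 1
(ψ ∧ χ) ↔ (ψ → φ) = 1/3 ↔ 1 = 1/3
(χ ↔ φ) ∧ ((ψ ∧ χ) ↔ (ψ → φ)) = 1 ∧ 1/3 = 1/3
¬ψ = ¬1/3 = 2/3
¬ψ → ψ = 2/3 → 1/3 = 2/3
((χ ↔ φ) ∧ ((ψ ∧ χ) ↔ (ψ → φ))) ∧ (¬ψ → ψ) = 1/3 ∧ 2/3 = 1/3
¬(((χ ↔ φ) ∧ ((ψ ∧ χ) ↔ (ψ → φ))) ∧ (¬ψ → ψ)) = ¬1/3 = 2/3
(¬(¬¬φ ↔ (χ ↔ φ)) → ((χ ∧ ψ) ∧ (ψ ↔ ¬χ))) → ¬(((χ ↔ φ) ∧ ((ψ ∧ χ) ↔ (ψ → φ))) ∧ (¬ψ → ψ)) = 1 → 2/3 = 2/3

2/3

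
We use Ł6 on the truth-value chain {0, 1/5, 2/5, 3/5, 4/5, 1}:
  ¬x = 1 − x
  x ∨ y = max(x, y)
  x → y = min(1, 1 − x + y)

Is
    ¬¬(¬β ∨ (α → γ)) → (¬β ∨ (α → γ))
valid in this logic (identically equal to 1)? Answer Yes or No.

Yes

At α = 1, β = 1, γ = 1/5, for instance:
¬β = ¬1 = 0
α → γ = 1 → 1/5 = 1/5
¬β ∨ (α → γ) = 0 ∨ 1/5 = 1/5
¬(¬β ∨ (α → γ)) = ¬1/5 = 4/5
¬¬(¬β ∨ (α → γ)) = ¬4/5 = 1/5
¬¬(¬β ∨ (α → γ)) → (¬β ∨ (α → γ)) = 1/5 → 1/5 = 1
and checking the remaining 215 assignments likewise gives ≥ 1 in every case.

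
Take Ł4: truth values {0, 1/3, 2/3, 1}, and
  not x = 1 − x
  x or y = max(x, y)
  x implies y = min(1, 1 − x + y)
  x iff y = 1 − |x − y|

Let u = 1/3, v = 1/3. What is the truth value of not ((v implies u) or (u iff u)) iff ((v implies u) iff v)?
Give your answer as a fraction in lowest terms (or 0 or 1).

v implies u = 1/3 implies 1/3 = 1
u iff u = 1/3 iff 1/3 = 1
(v implies u) or (u iff u) = 1 or 1 = 1
not ((v implies u) or (u iff u)) = not 1 = 0
v implies u = 1/3 implies 1/3 = 1
(v implies u) iff v = 1 iff 1/3 = 1/3
not ((v implies u) or (u iff u)) iff ((v implies u) iff v) = 0 iff 1/3 = 2/3

2/3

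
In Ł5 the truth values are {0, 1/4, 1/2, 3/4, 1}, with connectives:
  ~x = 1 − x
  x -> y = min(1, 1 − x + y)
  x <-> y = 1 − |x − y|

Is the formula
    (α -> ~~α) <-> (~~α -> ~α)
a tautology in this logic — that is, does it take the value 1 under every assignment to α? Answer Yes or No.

Counterexample: take α = 3/4.
~α = ~3/4 = 1/4
~~α = ~1/4 = 3/4
α -> ~~α = 3/4 -> 3/4 = 1
~α = ~3/4 = 1/4
~~α = ~1/4 = 3/4
~α = ~3/4 = 1/4
~~α -> ~α = 3/4 -> 1/4 = 1/2
(α -> ~~α) <-> (~~α -> ~α) = 1 <-> 1/2 = 1/2
This gives 1/2 ≠ 1.

No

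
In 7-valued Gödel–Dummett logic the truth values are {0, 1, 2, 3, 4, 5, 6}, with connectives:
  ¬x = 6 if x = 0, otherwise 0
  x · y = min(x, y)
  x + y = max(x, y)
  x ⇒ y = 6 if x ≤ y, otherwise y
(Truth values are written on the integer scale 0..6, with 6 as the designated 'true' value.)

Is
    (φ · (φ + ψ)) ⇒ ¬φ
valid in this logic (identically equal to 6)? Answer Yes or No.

Counterexample: take φ = 1, ψ = 0.
φ + ψ = 1 + 0 = 1
φ · (φ + ψ) = 1 · 1 = 1
¬φ = ¬1 = 0
(φ · (φ + ψ)) ⇒ ¬φ = 1 ⇒ 0 = 0
This gives 0 ≠ 6.

No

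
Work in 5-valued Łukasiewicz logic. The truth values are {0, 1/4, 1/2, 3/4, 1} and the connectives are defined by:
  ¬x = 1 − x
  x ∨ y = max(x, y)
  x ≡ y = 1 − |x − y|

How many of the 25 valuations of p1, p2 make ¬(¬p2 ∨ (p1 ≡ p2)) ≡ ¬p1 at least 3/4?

16

value 1: 8 assignments (counts)
value 3/4: 8 assignments (counts)
value 1/2: 5 assignments
value 1/4: 3 assignments
value 0: 1 assignment
So 16 of the 25 assignments meet the threshold.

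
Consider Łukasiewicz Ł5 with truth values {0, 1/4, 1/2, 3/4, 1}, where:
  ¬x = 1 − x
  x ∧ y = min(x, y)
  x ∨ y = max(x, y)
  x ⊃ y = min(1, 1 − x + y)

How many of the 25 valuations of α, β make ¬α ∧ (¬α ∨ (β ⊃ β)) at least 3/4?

value 1: 5 assignments (counts)
value 3/4: 5 assignments (counts)
value 1/2: 5 assignments
value 1/4: 5 assignments
value 0: 5 assignments
So 10 of the 25 assignments meet the threshold.

10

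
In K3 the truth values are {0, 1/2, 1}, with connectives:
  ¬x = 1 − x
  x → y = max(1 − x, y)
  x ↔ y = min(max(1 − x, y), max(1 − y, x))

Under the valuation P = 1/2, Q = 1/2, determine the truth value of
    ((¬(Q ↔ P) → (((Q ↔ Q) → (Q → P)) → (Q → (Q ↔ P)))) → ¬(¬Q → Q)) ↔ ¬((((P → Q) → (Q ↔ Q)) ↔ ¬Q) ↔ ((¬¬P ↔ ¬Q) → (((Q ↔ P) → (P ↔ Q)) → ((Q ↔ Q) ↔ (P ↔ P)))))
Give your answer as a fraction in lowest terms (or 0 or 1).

1/2

Q ↔ P = 1/2 ↔ 1/2 = 1/2
¬(Q ↔ P) = ¬1/2 = 1/2
Q ↔ Q = 1/2 ↔ 1/2 = 1/2
Q → P = 1/2 → 1/2 = 1/2
(Q ↔ Q) → (Q → P) = 1/2 → 1/2 = 1/2
Q ↔ P = 1/2 ↔ 1/2 = 1/2
Q → (Q ↔ P) = 1/2 → 1/2 = 1/2
((Q ↔ Q) → (Q → P)) → (Q → (Q ↔ P)) = 1/2 → 1/2 = 1/2
¬(Q ↔ P) → (((Q ↔ Q) → (Q → P)) → (Q → (Q ↔ P))) = 1/2 → 1/2 = 1/2
¬Q = ¬1/2 = 1/2
¬Q → Q = 1/2 → 1/2 = 1/2
¬(¬Q → Q) = ¬1/2 = 1/2
(¬(Q ↔ P) → (((Q ↔ Q) → (Q → P)) → (Q → (Q ↔ P)))) → ¬(¬Q → Q) = 1/2 → 1/2 = 1/2
P → Q = 1/2 → 1/2 = 1/2
Q ↔ Q = 1/2 ↔ 1/2 = 1/2
(P → Q) → (Q ↔ Q) = 1/2 → 1/2 = 1/2
¬Q = ¬1/2 = 1/2
((P → Q) → (Q ↔ Q)) ↔ ¬Q = 1/2 ↔ 1/2 = 1/2
¬P = ¬1/2 = 1/2
¬¬P = ¬1/2 = 1/2
¬Q = ¬1/2 = 1/2
¬¬P ↔ ¬Q = 1/2 ↔ 1/2 = 1/2
Q ↔ P = 1/2 ↔ 1/2 = 1/2
P ↔ Q = 1/2 ↔ 1/2 = 1/2
(Q ↔ P) → (P ↔ Q) = 1/2 → 1/2 = 1/2
Q ↔ Q = 1/2 ↔ 1/2 = 1/2
P ↔ P = 1/2 ↔ 1/2 = 1/2
(Q ↔ Q) ↔ (P ↔ P) = 1/2 ↔ 1/2 = 1/2
((Q ↔ P) → (P ↔ Q)) → ((Q ↔ Q) ↔ (P ↔ P)) = 1/2 → 1/2 = 1/2
(¬¬P ↔ ¬Q) → (((Q ↔ P) → (P ↔ Q)) → ((Q ↔ Q) ↔ (P ↔ P))) = 1/2 → 1/2 = 1/2
(((P → Q) → (Q ↔ Q)) ↔ ¬Q) ↔ ((¬¬P ↔ ¬Q) → (((Q ↔ P) → (P ↔ Q)) → ((Q ↔ Q) ↔ (P ↔ P)))) = 1/2 ↔ 1/2 = 1/2
¬((((P → Q) → (Q ↔ Q)) ↔ ¬Q) ↔ ((¬¬P ↔ ¬Q) → (((Q ↔ P) → (P ↔ Q)) → ((Q ↔ Q) ↔ (P ↔ P))))) = ¬1/2 = 1/2
((¬(Q ↔ P) → (((Q ↔ Q) → (Q → P)) → (Q → (Q ↔ P)))) → ¬(¬Q → Q)) ↔ ¬((((P → Q) → (Q ↔ Q)) ↔ ¬Q) ↔ ((¬¬P ↔ ¬Q) → (((Q ↔ P) → (P ↔ Q)) → ((Q ↔ Q) ↔ (P ↔ P))))) = 1/2 ↔ 1/2 = 1/2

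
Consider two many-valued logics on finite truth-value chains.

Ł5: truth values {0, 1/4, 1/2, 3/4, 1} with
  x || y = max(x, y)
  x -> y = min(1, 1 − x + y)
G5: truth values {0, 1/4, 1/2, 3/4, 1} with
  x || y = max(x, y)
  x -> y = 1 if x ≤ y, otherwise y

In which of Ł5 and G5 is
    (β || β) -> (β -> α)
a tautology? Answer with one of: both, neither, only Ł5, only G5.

neither

In Ł5: at α = 0, β = 3/4 the value is 1/2 — not a tautology.
In G5: at α = 0, β = 1/4 the value is 0 — not a tautology.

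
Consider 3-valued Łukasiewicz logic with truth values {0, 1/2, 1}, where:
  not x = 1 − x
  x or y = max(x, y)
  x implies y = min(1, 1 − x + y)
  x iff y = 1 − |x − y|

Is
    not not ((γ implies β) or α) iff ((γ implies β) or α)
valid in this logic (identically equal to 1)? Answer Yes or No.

Yes

At α = 0, β = 1, γ = 1/2, for instance:
γ implies β = 1/2 implies 1 = 1
(γ implies β) or α = 1 or 0 = 1
not ((γ implies β) or α) = not 1 = 0
not not ((γ implies β) or α) = not 0 = 1
not not ((γ implies β) or α) iff ((γ implies β) or α) = 1 iff 1 = 1
and checking the remaining 26 assignments likewise gives ≥ 1 in every case.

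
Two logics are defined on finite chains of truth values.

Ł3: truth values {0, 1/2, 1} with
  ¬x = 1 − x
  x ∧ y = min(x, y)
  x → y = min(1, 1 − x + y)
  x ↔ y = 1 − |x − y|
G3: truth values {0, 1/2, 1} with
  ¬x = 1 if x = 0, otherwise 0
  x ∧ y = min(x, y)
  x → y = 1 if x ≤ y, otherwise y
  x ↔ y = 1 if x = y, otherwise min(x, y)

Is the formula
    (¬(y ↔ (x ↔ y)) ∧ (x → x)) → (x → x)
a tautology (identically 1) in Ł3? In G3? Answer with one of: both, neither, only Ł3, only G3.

both

In Ł3: every assignment gives 1 — tautology.
In G3: every assignment gives 1 — tautology.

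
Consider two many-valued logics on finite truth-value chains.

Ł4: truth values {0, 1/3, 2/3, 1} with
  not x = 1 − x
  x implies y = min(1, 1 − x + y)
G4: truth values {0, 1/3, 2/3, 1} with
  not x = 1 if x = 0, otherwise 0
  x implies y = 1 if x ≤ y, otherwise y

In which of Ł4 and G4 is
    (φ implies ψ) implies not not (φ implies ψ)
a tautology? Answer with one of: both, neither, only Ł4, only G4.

both

In Ł4: every assignment gives 1 — tautology.
In G4: every assignment gives 1 — tautology.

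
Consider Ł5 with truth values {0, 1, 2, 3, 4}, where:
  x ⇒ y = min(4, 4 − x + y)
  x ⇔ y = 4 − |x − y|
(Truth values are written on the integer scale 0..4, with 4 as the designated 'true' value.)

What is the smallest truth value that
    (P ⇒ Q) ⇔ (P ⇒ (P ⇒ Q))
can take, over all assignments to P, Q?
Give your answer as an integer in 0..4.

2

Take P = 2, Q = 0:
P ⇒ Q = 2 ⇒ 0 = 2
P ⇒ Q = 2 ⇒ 0 = 2
P ⇒ (P ⇒ Q) = 2 ⇒ 2 = 4
(P ⇒ Q) ⇔ (P ⇒ (P ⇒ Q)) = 2 ⇔ 4 = 2
No assignment yields a value below 2, so this is the minimum.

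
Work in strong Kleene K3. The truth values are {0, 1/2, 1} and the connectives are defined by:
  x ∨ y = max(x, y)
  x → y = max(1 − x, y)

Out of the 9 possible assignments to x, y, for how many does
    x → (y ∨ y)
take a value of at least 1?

5

x = 0, y = 0 ↦ 1  ≥
x = 0, y = 1/2 ↦ 1  ≥
x = 0, y = 1 ↦ 1  ≥
x = 1/2, y = 0 ↦ 1/2  <
x = 1/2, y = 1/2 ↦ 1/2  <
x = 1/2, y = 1 ↦ 1  ≥
x = 1, y = 0 ↦ 0  <
x = 1, y = 1/2 ↦ 1/2  <
x = 1, y = 1 ↦ 1  ≥
So 5 of the 9 assignments meet the threshold.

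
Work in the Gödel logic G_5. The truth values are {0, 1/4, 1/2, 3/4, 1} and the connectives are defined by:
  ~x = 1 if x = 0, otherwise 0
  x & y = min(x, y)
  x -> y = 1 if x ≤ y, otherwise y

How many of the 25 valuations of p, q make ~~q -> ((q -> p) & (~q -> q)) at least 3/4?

16

value 1: 15 assignments (counts)
value 3/4: 1 assignment (counts)
value 1/2: 2 assignments
value 1/4: 3 assignments
value 0: 4 assignments
So 16 of the 25 assignments meet the threshold.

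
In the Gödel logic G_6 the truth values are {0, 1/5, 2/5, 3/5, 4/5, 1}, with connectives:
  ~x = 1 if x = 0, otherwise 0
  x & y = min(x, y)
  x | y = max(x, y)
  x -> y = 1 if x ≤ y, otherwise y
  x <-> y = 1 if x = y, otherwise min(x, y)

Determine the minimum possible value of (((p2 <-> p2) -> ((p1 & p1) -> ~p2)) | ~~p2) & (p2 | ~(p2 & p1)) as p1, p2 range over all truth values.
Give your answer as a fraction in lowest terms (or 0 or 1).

Take p1 = 1/5, p2 = 1/5:
p2 <-> p2 = 1/5 <-> 1/5 = 1
p1 & p1 = 1/5 & 1/5 = 1/5
~p2 = ~1/5 = 0
(p1 & p1) -> ~p2 = 1/5 -> 0 = 0
(p2 <-> p2) -> ((p1 & p1) -> ~p2) = 1 -> 0 = 0
~p2 = ~1/5 = 0
~~p2 = ~0 = 1
((p2 <-> p2) -> ((p1 & p1) -> ~p2)) | ~~p2 = 0 | 1 = 1
p2 & p1 = 1/5 & 1/5 = 1/5
~(p2 & p1) = ~1/5 = 0
p2 | ~(p2 & p1) = 1/5 | 0 = 1/5
(((p2 <-> p2) -> ((p1 & p1) -> ~p2)) | ~~p2) & (p2 | ~(p2 & p1)) = 1 & 1/5 = 1/5
No assignment yields a value below 1/5, so this is the minimum.

1/5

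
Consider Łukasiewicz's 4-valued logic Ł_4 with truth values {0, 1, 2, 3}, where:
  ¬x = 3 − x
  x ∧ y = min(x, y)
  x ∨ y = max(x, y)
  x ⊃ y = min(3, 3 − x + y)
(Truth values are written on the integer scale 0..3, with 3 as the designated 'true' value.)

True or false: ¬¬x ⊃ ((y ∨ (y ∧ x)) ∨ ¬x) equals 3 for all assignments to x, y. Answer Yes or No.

Counterexample: take x = 2, y = 0.
¬x = ¬2 = 1
¬¬x = ¬1 = 2
y ∧ x = 0 ∧ 2 = 0
y ∨ (y ∧ x) = 0 ∨ 0 = 0
¬x = ¬2 = 1
(y ∨ (y ∧ x)) ∨ ¬x = 0 ∨ 1 = 1
¬¬x ⊃ ((y ∨ (y ∧ x)) ∨ ¬x) = 2 ⊃ 1 = 2
This gives 2 ≠ 3.

No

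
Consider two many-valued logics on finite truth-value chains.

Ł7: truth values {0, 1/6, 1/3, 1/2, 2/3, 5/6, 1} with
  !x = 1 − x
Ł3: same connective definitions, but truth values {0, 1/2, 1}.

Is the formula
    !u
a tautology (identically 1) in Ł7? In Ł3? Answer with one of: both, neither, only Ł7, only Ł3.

In Ł7: at u = 1/6 the value is 5/6 — not a tautology.
In Ł3: at u = 1/2 the value is 1/2 — not a tautology.

neither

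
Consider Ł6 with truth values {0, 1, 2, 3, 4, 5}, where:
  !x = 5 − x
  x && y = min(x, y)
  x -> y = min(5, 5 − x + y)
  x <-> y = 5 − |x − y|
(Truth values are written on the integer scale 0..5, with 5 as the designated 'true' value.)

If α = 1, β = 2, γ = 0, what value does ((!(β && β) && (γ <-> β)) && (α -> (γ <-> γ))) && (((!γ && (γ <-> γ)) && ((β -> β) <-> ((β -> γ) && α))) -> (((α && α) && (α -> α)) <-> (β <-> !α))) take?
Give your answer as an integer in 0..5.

β && β = 2 && 2 = 2
!(β && β) = !2 = 3
γ <-> β = 0 <-> 2 = 3
!(β && β) && (γ <-> β) = 3 && 3 = 3
γ <-> γ = 0 <-> 0 = 5
α -> (γ <-> γ) = 1 -> 5 = 5
(!(β && β) && (γ <-> β)) && (α -> (γ <-> γ)) = 3 && 5 = 3
!γ = !0 = 5
γ <-> γ = 0 <-> 0 = 5
!γ && (γ <-> γ) = 5 && 5 = 5
β -> β = 2 -> 2 = 5
β -> γ = 2 -> 0 = 3
(β -> γ) && α = 3 && 1 = 1
(β -> β) <-> ((β -> γ) && α) = 5 <-> 1 = 1
(!γ && (γ <-> γ)) && ((β -> β) <-> ((β -> γ) && α)) = 5 && 1 = 1
α && α = 1 && 1 = 1
α -> α = 1 -> 1 = 5
(α && α) && (α -> α) = 1 && 5 = 1
!α = !1 = 4
β <-> !α = 2 <-> 4 = 3
((α && α) && (α -> α)) <-> (β <-> !α) = 1 <-> 3 = 3
((!γ && (γ <-> γ)) && ((β -> β) <-> ((β -> γ) && α))) -> (((α && α) && (α -> α)) <-> (β <-> !α)) = 1 -> 3 = 5
((!(β && β) && (γ <-> β)) && (α -> (γ <-> γ))) && (((!γ && (γ <-> γ)) && ((β -> β) <-> ((β -> γ) && α))) -> (((α && α) && (α -> α)) <-> (β <-> !α))) = 3 && 5 = 3

3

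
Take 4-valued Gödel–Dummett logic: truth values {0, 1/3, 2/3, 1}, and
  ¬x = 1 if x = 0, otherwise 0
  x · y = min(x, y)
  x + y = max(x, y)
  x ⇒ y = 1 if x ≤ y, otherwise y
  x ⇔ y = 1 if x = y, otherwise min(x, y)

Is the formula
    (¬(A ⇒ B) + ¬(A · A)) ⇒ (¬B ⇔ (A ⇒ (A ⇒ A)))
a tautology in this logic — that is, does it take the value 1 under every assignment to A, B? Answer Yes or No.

Counterexample: take A = 0, B = 1/3.
A ⇒ B = 0 ⇒ 1/3 = 1
¬(A ⇒ B) = ¬1 = 0
A · A = 0 · 0 = 0
¬(A · A) = ¬0 = 1
¬(A ⇒ B) + ¬(A · A) = 0 + 1 = 1
¬B = ¬1/3 = 0
A ⇒ A = 0 ⇒ 0 = 1
A ⇒ (A ⇒ A) = 0 ⇒ 1 = 1
¬B ⇔ (A ⇒ (A ⇒ A)) = 0 ⇔ 1 = 0
(¬(A ⇒ B) + ¬(A · A)) ⇒ (¬B ⇔ (A ⇒ (A ⇒ A))) = 1 ⇒ 0 = 0
This gives 0 ≠ 1.

No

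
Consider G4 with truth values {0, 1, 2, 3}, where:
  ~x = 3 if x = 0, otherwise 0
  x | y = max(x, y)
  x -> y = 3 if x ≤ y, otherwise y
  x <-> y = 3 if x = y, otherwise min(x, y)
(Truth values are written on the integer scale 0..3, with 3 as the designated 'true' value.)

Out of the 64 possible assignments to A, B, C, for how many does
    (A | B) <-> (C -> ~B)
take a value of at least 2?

18

value 3: 10 assignments (counts)
value 2: 8 assignments (counts)
value 1: 6 assignments
value 0: 40 assignments
So 18 of the 64 assignments meet the threshold.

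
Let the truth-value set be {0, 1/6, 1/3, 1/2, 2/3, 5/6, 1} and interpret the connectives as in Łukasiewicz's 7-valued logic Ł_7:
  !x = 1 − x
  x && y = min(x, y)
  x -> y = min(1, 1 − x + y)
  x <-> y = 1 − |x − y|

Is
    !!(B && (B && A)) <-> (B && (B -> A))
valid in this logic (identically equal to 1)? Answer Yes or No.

Counterexample: take A = 0, B = 1/6.
B && A = 1/6 && 0 = 0
B && (B && A) = 1/6 && 0 = 0
!(B && (B && A)) = !0 = 1
!!(B && (B && A)) = !1 = 0
B -> A = 1/6 -> 0 = 5/6
B && (B -> A) = 1/6 && 5/6 = 1/6
!!(B && (B && A)) <-> (B && (B -> A)) = 0 <-> 1/6 = 5/6
This gives 5/6 ≠ 1.

No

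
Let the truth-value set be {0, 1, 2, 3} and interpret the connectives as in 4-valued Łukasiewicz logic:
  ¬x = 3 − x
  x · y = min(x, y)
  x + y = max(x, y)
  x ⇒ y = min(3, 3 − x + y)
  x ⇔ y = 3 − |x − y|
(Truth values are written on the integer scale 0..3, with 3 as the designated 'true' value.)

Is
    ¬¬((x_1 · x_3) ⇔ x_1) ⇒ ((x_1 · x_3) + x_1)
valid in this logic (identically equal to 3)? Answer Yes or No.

No

Counterexample: take x_1 = 0, x_3 = 0.
x_1 · x_3 = 0 · 0 = 0
(x_1 · x_3) ⇔ x_1 = 0 ⇔ 0 = 3
¬((x_1 · x_3) ⇔ x_1) = ¬3 = 0
¬¬((x_1 · x_3) ⇔ x_1) = ¬0 = 3
x_1 · x_3 = 0 · 0 = 0
(x_1 · x_3) + x_1 = 0 + 0 = 0
¬¬((x_1 · x_3) ⇔ x_1) ⇒ ((x_1 · x_3) + x_1) = 3 ⇒ 0 = 0
This gives 0 ≠ 3.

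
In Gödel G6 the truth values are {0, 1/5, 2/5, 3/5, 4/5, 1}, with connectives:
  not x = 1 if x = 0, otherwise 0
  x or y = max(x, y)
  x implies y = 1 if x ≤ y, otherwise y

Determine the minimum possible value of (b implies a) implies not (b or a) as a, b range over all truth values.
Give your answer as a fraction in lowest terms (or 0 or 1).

Take a = 1/5, b = 0:
b implies a = 0 implies 1/5 = 1
b or a = 0 or 1/5 = 1/5
not (b or a) = not 1/5 = 0
(b implies a) implies not (b or a) = 1 implies 0 = 0
No assignment yields a value below 0, so this is the minimum.

0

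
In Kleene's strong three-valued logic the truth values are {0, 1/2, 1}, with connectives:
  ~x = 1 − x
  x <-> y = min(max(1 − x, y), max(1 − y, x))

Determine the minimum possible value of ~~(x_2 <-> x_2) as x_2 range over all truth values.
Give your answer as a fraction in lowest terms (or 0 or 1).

1/2

Take x_2 = 1/2:
x_2 <-> x_2 = 1/2 <-> 1/2 = 1/2
~(x_2 <-> x_2) = ~1/2 = 1/2
~~(x_2 <-> x_2) = ~1/2 = 1/2
No assignment yields a value below 1/2, so this is the minimum.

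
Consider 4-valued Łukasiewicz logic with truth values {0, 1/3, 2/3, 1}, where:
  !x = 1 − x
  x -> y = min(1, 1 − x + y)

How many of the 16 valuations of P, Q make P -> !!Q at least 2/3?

13

P = 0, Q = 0 ↦ 1  ≥
P = 0, Q = 1/3 ↦ 1  ≥
P = 0, Q = 2/3 ↦ 1  ≥
P = 0, Q = 1 ↦ 1  ≥
P = 1/3, Q = 0 ↦ 2/3  ≥
P = 1/3, Q = 1/3 ↦ 1  ≥
P = 1/3, Q = 2/3 ↦ 1  ≥
P = 1/3, Q = 1 ↦ 1  ≥
P = 2/3, Q = 0 ↦ 1/3  <
P = 2/3, Q = 1/3 ↦ 2/3  ≥
P = 2/3, Q = 2/3 ↦ 1  ≥
P = 2/3, Q = 1 ↦ 1  ≥
P = 1, Q = 0 ↦ 0  <
P = 1, Q = 1/3 ↦ 1/3  <
P = 1, Q = 2/3 ↦ 2/3  ≥
P = 1, Q = 1 ↦ 1  ≥
So 13 of the 16 assignments meet the threshold.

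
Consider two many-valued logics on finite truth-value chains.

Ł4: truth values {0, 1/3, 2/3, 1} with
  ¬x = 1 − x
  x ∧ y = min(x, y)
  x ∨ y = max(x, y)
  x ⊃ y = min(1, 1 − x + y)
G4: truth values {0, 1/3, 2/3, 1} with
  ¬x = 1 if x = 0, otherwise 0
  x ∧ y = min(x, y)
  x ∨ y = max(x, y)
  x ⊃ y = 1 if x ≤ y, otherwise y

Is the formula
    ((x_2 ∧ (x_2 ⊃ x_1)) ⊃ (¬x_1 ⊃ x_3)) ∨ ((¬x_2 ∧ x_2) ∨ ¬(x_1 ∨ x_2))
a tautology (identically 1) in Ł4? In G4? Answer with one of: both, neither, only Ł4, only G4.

only G4

In Ł4: at x_1 = 0, x_2 = 1/3, x_3 = 0 the value is 2/3 — not a tautology.
In G4: every assignment gives 1 — tautology.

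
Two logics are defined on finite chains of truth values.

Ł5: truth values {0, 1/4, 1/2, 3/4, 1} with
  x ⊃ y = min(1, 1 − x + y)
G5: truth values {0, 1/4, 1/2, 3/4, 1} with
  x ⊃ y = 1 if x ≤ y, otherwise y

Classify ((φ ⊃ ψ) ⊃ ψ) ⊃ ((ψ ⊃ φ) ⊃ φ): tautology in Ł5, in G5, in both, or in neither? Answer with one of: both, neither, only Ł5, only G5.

only Ł5

In Ł5: every assignment gives 1 — tautology.
In G5: at φ = 1/4, ψ = 0 the value is 1/4 — not a tautology.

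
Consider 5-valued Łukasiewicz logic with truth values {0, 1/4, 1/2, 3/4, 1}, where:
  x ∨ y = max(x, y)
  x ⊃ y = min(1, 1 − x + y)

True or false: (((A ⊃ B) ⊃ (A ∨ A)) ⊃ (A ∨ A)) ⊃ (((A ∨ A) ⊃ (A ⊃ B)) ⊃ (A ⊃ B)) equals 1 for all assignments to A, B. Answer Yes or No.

Yes

At A = 1/4, B = 1/4, for instance:
A ⊃ B = 1/4 ⊃ 1/4 = 1
A ∨ A = 1/4 ∨ 1/4 = 1/4
(A ⊃ B) ⊃ (A ∨ A) = 1 ⊃ 1/4 = 1/4
((A ⊃ B) ⊃ (A ∨ A)) ⊃ (A ∨ A) = 1/4 ⊃ 1/4 = 1
(A ∨ A) ⊃ (A ⊃ B) = 1/4 ⊃ 1 = 1
((A ∨ A) ⊃ (A ⊃ B)) ⊃ (A ⊃ B) = 1 ⊃ 1 = 1
(((A ⊃ B) ⊃ (A ∨ A)) ⊃ (A ∨ A)) ⊃ (((A ∨ A) ⊃ (A ⊃ B)) ⊃ (A ⊃ B)) = 1 ⊃ 1 = 1
and checking the remaining 24 assignments likewise gives ≥ 1 in every case.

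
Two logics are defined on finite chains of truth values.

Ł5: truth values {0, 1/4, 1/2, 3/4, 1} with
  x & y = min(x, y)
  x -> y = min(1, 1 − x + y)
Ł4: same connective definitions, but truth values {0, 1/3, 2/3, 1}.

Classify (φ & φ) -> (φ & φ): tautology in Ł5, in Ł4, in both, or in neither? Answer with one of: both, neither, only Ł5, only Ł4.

both

In Ł5: every assignment gives 1 — tautology.
In Ł4: every assignment gives 1 — tautology.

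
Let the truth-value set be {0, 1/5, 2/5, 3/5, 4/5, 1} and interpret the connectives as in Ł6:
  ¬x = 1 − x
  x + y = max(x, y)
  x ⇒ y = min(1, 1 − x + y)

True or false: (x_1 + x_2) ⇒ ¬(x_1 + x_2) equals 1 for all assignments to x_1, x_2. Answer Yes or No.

No

Counterexample: take x_1 = 0, x_2 = 3/5.
x_1 + x_2 = 0 + 3/5 = 3/5
x_1 + x_2 = 0 + 3/5 = 3/5
¬(x_1 + x_2) = ¬3/5 = 2/5
(x_1 + x_2) ⇒ ¬(x_1 + x_2) = 3/5 ⇒ 2/5 = 4/5
This gives 4/5 ≠ 1.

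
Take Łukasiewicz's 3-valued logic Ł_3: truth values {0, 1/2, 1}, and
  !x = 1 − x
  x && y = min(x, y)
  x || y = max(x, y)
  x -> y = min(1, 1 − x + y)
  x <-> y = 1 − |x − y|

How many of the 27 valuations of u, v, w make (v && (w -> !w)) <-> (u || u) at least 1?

9

value 1: 9 assignments (counts)
value 1/2: 11 assignments
value 0: 7 assignments
So 9 of the 27 assignments meet the threshold.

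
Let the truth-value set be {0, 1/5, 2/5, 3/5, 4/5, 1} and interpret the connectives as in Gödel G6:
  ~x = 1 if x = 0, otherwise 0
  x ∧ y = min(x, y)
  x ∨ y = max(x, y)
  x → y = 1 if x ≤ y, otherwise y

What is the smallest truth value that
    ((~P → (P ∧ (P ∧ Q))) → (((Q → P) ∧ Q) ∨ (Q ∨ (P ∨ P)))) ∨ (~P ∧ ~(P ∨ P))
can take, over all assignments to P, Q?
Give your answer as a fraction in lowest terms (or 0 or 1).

1/5

Take P = 1/5, Q = 0:
~P = ~1/5 = 0
P ∧ Q = 1/5 ∧ 0 = 0
P ∧ (P ∧ Q) = 1/5 ∧ 0 = 0
~P → (P ∧ (P ∧ Q)) = 0 → 0 = 1
Q → P = 0 → 1/5 = 1
(Q → P) ∧ Q = 1 ∧ 0 = 0
P ∨ P = 1/5 ∨ 1/5 = 1/5
Q ∨ (P ∨ P) = 0 ∨ 1/5 = 1/5
((Q → P) ∧ Q) ∨ (Q ∨ (P ∨ P)) = 0 ∨ 1/5 = 1/5
(~P → (P ∧ (P ∧ Q))) → (((Q → P) ∧ Q) ∨ (Q ∨ (P ∨ P))) = 1 → 1/5 = 1/5
~P = ~1/5 = 0
P ∨ P = 1/5 ∨ 1/5 = 1/5
~(P ∨ P) = ~1/5 = 0
~P ∧ ~(P ∨ P) = 0 ∧ 0 = 0
((~P → (P ∧ (P ∧ Q))) → (((Q → P) ∧ Q) ∨ (Q ∨ (P ∨ P)))) ∨ (~P ∧ ~(P ∨ P)) = 1/5 ∨ 0 = 1/5
No assignment yields a value below 1/5, so this is the minimum.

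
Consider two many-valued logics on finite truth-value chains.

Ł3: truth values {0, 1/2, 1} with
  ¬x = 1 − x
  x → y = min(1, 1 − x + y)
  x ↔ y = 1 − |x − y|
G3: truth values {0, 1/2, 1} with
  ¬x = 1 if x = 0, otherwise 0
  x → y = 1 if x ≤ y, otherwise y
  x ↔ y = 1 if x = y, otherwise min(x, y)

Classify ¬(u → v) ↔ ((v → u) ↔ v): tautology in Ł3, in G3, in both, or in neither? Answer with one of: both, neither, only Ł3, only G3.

In Ł3: at u = 0, v = 1/2 the value is 0 — not a tautology.
In G3: at u = 1/2, v = 0 the value is 0 — not a tautology.

neither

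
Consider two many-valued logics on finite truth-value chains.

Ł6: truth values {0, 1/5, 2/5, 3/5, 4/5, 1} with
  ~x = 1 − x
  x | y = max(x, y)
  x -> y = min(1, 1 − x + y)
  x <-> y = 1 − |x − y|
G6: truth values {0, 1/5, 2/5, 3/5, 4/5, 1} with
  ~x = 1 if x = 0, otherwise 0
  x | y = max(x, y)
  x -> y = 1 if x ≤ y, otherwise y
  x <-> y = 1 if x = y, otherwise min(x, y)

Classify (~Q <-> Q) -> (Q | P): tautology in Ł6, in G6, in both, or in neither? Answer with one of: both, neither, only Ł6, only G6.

In Ł6: at P = 0, Q = 1/5 the value is 4/5 — not a tautology.
In G6: every assignment gives 1 — tautology.

only G6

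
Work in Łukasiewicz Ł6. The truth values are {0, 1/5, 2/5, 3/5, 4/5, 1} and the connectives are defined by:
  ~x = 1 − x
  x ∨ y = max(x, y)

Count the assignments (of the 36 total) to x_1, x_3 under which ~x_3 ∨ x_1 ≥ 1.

11

value 1: 11 assignments (counts)
value 4/5: 9 assignments
value 3/5: 7 assignments
value 2/5: 5 assignments
value 1/5: 3 assignments
value 0: 1 assignment
So 11 of the 36 assignments meet the threshold.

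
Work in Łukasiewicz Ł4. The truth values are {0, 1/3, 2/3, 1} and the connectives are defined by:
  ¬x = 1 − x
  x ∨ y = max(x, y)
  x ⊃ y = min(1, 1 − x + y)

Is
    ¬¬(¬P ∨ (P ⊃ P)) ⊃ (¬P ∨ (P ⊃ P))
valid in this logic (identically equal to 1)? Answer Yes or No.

P = 0 ↦ 1
P = 1/3 ↦ 1
P = 2/3 ↦ 1
P = 1 ↦ 1
Every assignment gives a value ≥ 1.

Yes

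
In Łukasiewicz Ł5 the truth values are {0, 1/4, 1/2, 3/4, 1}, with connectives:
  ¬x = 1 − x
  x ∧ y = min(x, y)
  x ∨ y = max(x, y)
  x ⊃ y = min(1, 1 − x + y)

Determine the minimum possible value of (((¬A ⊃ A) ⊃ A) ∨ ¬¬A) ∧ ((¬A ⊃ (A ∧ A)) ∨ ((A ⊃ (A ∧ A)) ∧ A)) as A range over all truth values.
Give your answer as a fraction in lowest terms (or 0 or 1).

Take A = 0:
¬A = ¬0 = 1
¬A ⊃ A = 1 ⊃ 0 = 0
(¬A ⊃ A) ⊃ A = 0 ⊃ 0 = 1
¬A = ¬0 = 1
¬¬A = ¬1 = 0
((¬A ⊃ A) ⊃ A) ∨ ¬¬A = 1 ∨ 0 = 1
¬A = ¬0 = 1
A ∧ A = 0 ∧ 0 = 0
¬A ⊃ (A ∧ A) = 1 ⊃ 0 = 0
A ∧ A = 0 ∧ 0 = 0
A ⊃ (A ∧ A) = 0 ⊃ 0 = 1
(A ⊃ (A ∧ A)) ∧ A = 1 ∧ 0 = 0
(¬A ⊃ (A ∧ A)) ∨ ((A ⊃ (A ∧ A)) ∧ A) = 0 ∨ 0 = 0
(((¬A ⊃ A) ⊃ A) ∨ ¬¬A) ∧ ((¬A ⊃ (A ∧ A)) ∨ ((A ⊃ (A ∧ A)) ∧ A)) = 1 ∧ 0 = 0
No assignment yields a value below 0, so this is the minimum.

0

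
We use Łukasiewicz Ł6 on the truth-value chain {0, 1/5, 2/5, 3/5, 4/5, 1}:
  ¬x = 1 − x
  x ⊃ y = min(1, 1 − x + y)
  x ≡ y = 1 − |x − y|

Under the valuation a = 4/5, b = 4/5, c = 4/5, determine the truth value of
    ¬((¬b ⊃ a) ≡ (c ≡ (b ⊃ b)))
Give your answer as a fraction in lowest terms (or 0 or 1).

1/5

¬b = ¬4/5 = 1/5
¬b ⊃ a = 1/5 ⊃ 4/5 = 1
b ⊃ b = 4/5 ⊃ 4/5 = 1
c ≡ (b ⊃ b) = 4/5 ≡ 1 = 4/5
(¬b ⊃ a) ≡ (c ≡ (b ⊃ b)) = 1 ≡ 4/5 = 4/5
¬((¬b ⊃ a) ≡ (c ≡ (b ⊃ b))) = ¬4/5 = 1/5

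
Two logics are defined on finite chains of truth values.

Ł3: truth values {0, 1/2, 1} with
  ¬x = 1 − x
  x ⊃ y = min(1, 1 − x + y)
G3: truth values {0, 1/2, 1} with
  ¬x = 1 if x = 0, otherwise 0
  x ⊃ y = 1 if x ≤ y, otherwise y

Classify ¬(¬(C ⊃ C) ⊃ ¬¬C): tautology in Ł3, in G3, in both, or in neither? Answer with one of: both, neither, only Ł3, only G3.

neither

In Ł3: at C = 0 the value is 0 — not a tautology.
In G3: at C = 0 the value is 0 — not a tautology.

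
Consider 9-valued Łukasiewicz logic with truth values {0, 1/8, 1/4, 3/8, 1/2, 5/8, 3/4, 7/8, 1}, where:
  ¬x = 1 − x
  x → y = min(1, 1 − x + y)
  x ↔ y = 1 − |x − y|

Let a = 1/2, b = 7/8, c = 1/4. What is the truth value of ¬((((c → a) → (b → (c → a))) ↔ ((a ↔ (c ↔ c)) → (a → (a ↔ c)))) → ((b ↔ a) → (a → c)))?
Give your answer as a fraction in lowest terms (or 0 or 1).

0

c → a = 1/4 → 1/2 = 1
c → a = 1/4 → 1/2 = 1
b → (c → a) = 7/8 → 1 = 1
(c → a) → (b → (c → a)) = 1 → 1 = 1
c ↔ c = 1/4 ↔ 1/4 = 1
a ↔ (c ↔ c) = 1/2 ↔ 1 = 1/2
a ↔ c = 1/2 ↔ 1/4 = 3/4
a → (a ↔ c) = 1/2 → 3/4 = 1
(a ↔ (c ↔ c)) → (a → (a ↔ c)) = 1/2 → 1 = 1
((c → a) → (b → (c → a))) ↔ ((a ↔ (c ↔ c)) → (a → (a ↔ c))) = 1 ↔ 1 = 1
b ↔ a = 7/8 ↔ 1/2 = 5/8
a → c = 1/2 → 1/4 = 3/4
(b ↔ a) → (a → c) = 5/8 → 3/4 = 1
(((c → a) → (b → (c → a))) ↔ ((a ↔ (c ↔ c)) → (a → (a ↔ c)))) → ((b ↔ a) → (a → c)) = 1 → 1 = 1
¬((((c → a) → (b → (c → a))) ↔ ((a ↔ (c ↔ c)) → (a → (a ↔ c)))) → ((b ↔ a) → (a → c))) = ¬1 = 0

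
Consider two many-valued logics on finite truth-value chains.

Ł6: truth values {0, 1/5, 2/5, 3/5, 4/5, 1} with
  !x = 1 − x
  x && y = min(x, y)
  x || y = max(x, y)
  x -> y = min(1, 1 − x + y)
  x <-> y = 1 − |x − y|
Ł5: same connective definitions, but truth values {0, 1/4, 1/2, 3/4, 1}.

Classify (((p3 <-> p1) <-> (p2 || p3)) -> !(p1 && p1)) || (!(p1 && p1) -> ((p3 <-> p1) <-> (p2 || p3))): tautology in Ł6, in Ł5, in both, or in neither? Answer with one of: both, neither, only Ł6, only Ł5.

In Ł6: every assignment gives 1 — tautology.
In Ł5: every assignment gives 1 — tautology.

both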